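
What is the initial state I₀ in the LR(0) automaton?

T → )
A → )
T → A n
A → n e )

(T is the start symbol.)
First, augment the grammar with T' → T
I₀ = CLOSURE({ [T' → . T] }):
  [T' → . T] has the dot before T: add [T → . )], [T → . A n]
  [T → . A n] has the dot before A: add [A → . )], [A → . n e )]
No further items can be added.

I₀ = { [A → . )], [A → . n e )], [T → . )], [T → . A n], [T' → . T] }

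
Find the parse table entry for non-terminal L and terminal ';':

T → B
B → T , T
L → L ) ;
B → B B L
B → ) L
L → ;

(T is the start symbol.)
To find M[L, ';'], we find productions for L where ';' is in the predict set (PREDICT(N → α) = (FIRST(α) \ {ε}) ∪ (FOLLOW(N) if α ⇒* ε)).

Relevant sets:
  FIRST(L) = { ';' }

L → L ) ;: PREDICT = { ';' }
  ';' is in predict set, so this production goes in M[L, ';']
L → ;: PREDICT = { ';' }
  ';' is in predict set, so this production goes in M[L, ';']

M[L, ';'] = L → L ) ;, L → ;  (a multiply-defined cell — the grammar is not LL(1))

Answer: L → L ) ;, L → ;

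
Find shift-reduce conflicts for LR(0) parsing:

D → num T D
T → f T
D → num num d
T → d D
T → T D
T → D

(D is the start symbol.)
Yes — I8: [D → num num d .] vs [D → . num T D]; I10: [T → f T .] vs [D → . num T D]

A shift-reduce conflict occurs when an LR(0) state has both:
  - a complete (reduce) item [A → α .] (dot at the end), and
  - a shift item [B → β . c γ] (dot before a terminal).

Augment with D' → D and build the canonical LR(0) collection (I0 = CLOSURE({[D' → . D]}), then GOTO on every symbol after a dot until no new states appear). It has 13 states:
  I0: { [D → . num T D], [D → . num num d], [D' → . D] }  — shift
  I1: { [D' → D .] }  — accept
  I2: { [D → . num T D], [D → . num num d], [D → num . T D], [D → num . num d], [T → . D], [T → . T D], [T → . d D], [T → . f T] }  — shift
  I3: { [T → D .] }  — reduce
  I4: { [D → . num T D], [D → . num num d], [D → num T . D], [T → T . D] }  — shift
  I5: { [D → . num T D], [D → . num num d], [T → d . D] }  — shift
  I6: { [D → . num T D], [D → . num num d], [T → . D], [T → . T D], [T → . d D], [T → . f T], [T → f . T] }  — shift
  I7: { [D → . num T D], [D → . num num d], [D → num . T D], [D → num . num d], [D → num num . d], [T → . D], [T → . T D], [T → . d D], [T → . f T] }  — shift
  I8: { [D → . num T D], [D → . num num d], [D → num num d .], [T → d . D] }  — shift, reduce
  I9: { [T → d D .] }  — reduce
  I10: { [D → . num T D], [D → . num num d], [T → T . D], [T → f T .] }  — shift, reduce
  I11: { [T → T D .] }  — reduce
  I12: { [D → num T D .], [T → T D .] }  — 2 reduces

I8 contains reduce item [D → num num d .] and shift items [D → . num T D], [D → . num num d] — shift-reduce conflict.
I10 contains reduce item [T → f T .] and shift items [D → . num T D], [D → . num num d] — shift-reduce conflict.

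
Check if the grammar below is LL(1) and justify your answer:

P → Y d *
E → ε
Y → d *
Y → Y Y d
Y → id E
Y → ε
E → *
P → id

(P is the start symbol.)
No. Predict set conflict for P: { 'id' }

A grammar is LL(1) if for each non-terminal N with multiple productions, the predict sets of those productions are pairwise disjoint, where PREDICT(N → α) = (FIRST(α) \ {ε}) ∪ (FOLLOW(N) if α ⇒* ε).

Relevant sets:
  FIRST(Y) = { 'd', 'id', ε }
  FOLLOW(E) = { 'd', 'id' }
  FOLLOW(Y) = { 'd', 'id' }

For P:
  PREDICT(P → Y d '*') = { 'd', 'id' }
  PREDICT(P → id) = { 'id' }
For E:
  PREDICT(E → ε) = { 'd', 'id' }
  PREDICT(E → '*') = { '*' }
For Y:
  PREDICT(Y → d '*') = { 'd' }
  PREDICT(Y → Y Y d) = { 'd', 'id' }
  PREDICT(Y → id E) = { 'id' }
  PREDICT(Y → ε) = { 'd', 'id' }

Conflict found: Predict set conflict for P: { 'id' }
The grammar is NOT LL(1).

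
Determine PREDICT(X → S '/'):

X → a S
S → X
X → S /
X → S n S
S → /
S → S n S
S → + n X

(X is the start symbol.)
PREDICT(X → S '/') = (FIRST(RHS) \ {ε}) ∪ (FOLLOW(X) if ε ∈ FIRST(RHS), i.e. RHS ⇒* ε)
FIRST(S) = { '+', '/', 'a' }
FIRST(S '/') = { '+', '/', 'a' }
ε ∉ FIRST(S '/'), so FOLLOW(X) is not added.
PREDICT(X → S '/') = { '+', '/', 'a' }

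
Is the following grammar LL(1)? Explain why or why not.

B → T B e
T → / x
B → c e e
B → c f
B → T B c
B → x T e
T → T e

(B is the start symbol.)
A grammar is LL(1) if for each non-terminal N with multiple productions, the predict sets of those productions are pairwise disjoint, where PREDICT(N → α) = (FIRST(α) \ {ε}) ∪ (FOLLOW(N) if α ⇒* ε).

Relevant sets:
  FIRST(T) = { '/' }

For B:
  PREDICT(B → T B e) = { '/' }
  PREDICT(B → c e e) = { 'c' }
  PREDICT(B → c f) = { 'c' }
  PREDICT(B → T B c) = { '/' }
  PREDICT(B → x T e) = { 'x' }
For T:
  PREDICT(T → '/' x) = { '/' }
  PREDICT(T → T e) = { '/' }

Conflict found: Predict set conflict for B: { '/' }
The grammar is NOT LL(1).

Answer: No. Predict set conflict for B: { '/' }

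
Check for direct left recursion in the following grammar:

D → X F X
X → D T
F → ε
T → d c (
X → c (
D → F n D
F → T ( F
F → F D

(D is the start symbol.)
D → X F X: starts with X
X → D T: starts with D
F → ε: starts with ε
T → d c (: starts with d
X → c (: starts with c
D → F n D: starts with F
F → T ( F: starts with T
F → F D: LEFT RECURSIVE (starts with F)

The grammar has direct left recursion on: F.

Answer: Yes, F is left-recursive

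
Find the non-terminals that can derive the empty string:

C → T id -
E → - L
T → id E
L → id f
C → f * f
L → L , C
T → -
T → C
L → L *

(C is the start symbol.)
A non-terminal is nullable if it can derive ε (the empty string): either it has an ε-production, or it has a production whose right-hand side consists entirely of nullable non-terminals.

There are no ε-productions, so no non-terminal can derive ε.
No non-terminals are nullable.

Answer: None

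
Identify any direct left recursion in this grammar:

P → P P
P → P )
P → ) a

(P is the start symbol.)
Direct left recursion occurs when N → N α for some non-terminal N (the right-hand side begins with the left-hand side itself).

P → P P: LEFT RECURSIVE (starts with P)
P → P ): LEFT RECURSIVE (starts with P)
P → ) a: starts with ')'

The grammar has direct left recursion on: P.

Answer: Yes, P is left-recursive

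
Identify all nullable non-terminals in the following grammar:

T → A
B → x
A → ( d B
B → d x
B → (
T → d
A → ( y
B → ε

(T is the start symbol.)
{ 'B' }

A non-terminal is nullable if it can derive ε (the empty string): either it has an ε-production, or it has a production whose right-hand side consists entirely of nullable non-terminals.

ε-productions: B → ε
So B is immediately nullable.
No further non-terminal can be added: every production for the remaining non-terminals contains a terminal or a non-nullable non-terminal.
Nullable = { 'B' }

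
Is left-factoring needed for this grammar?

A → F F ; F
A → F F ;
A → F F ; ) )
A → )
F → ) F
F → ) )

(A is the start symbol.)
Yes, A has productions with common prefix 'F F ;'; F has productions with common prefix ')'

Left-factoring is needed when two productions for the same non-terminal
share a common prefix on the right-hand side.

Productions for A:
  A → F F ; F
  A → F F ;
  A → F F ; ) )
  A → )
Productions for F:
  F → ) F
  F → ) )

Found common prefix 'F F ;' in productions for A
Found common prefix ')' in productions for F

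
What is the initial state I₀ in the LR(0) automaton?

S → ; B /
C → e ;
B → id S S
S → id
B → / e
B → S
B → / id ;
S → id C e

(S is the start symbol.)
{ [S → . ; B /], [S → . id C e], [S → . id], [S' → . S] }

First, augment the grammar with S' → S
I₀ = CLOSURE({ [S' → . S] }):
  [S' → . S] has the dot before S: add [S → . ; B /], [S → . id], [S → . id C e]
No further items can be added.

I₀ = { [S → . ; B /], [S → . id C e], [S → . id], [S' → . S] }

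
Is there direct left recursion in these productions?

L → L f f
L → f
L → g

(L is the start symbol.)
Direct left recursion occurs when N → N α for some non-terminal N (the right-hand side begins with the left-hand side itself).

L → L f f: LEFT RECURSIVE (starts with L)
L → f: starts with f
L → g: starts with g

The grammar has direct left recursion on: L.

Answer: Yes, L is left-recursive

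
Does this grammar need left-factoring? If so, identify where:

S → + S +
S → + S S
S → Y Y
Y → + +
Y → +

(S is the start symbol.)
Left-factoring is needed when two productions for the same non-terminal
share a common prefix on the right-hand side.

Productions for S:
  S → + S +
  S → + S S
  S → Y Y
Productions for Y:
  Y → + +
  Y → +

Found common prefix '+ S' in productions for S
Found common prefix '+' in productions for Y

Answer: Yes, S has productions with common prefix '+ S'; Y has productions with common prefix '+'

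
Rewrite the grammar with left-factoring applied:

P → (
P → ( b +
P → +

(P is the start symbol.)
P → ( P'
P' → ε
P' → b +
P → +

Left-factoring transforms A → αβ₁ | αβ₂ into A → αA' and A' → β₁ | β₂
(α is the longest common prefix among the alternatives). Repeat until
no nonterminal has two alternatives with a common prefix.

Round 1: P has alternatives sharing prefix '('. Introduce P': P → ( P'
  Add: P' → ε
  Add: P' → b +

No remaining common prefixes — done.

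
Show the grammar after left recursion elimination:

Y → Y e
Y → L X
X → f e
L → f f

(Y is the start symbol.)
Y → L X Y'
Y' → e Y'
Y' → ε
X → f e
L → f f

Y is directly left-recursive. The standard transformation for
  A → A α₁ | ... | A α_m | β₁ | ... | β_n
is
  A  → β₁ A' | ... | β_n A'
  A' → α₁ A' | ... | α_m A' | ε

Y → L X becomes Y → L X Y'
Y → Y e becomes Y' → e Y'
Add Y' → ε

Productions for other non-terminals are unchanged:
  X → f e
  L → f f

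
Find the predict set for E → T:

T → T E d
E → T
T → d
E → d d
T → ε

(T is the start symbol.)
PREDICT(E → T) = (FIRST(RHS) \ {ε}) ∪ (FOLLOW(E) if ε ∈ FIRST(RHS), i.e. RHS ⇒* ε)
FIRST(T) = { 'd', ε }
FIRST(T) = { 'd', ε }
ε ∈ FIRST(T) (the right-hand side is nullable), so add FOLLOW(E) = { 'd' }
PREDICT(E → T) = { 'd' }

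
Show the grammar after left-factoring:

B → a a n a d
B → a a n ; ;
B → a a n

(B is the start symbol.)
B → a a n B'
B' → a d
B' → ; ;
B' → ε

Left-factoring transforms A → αβ₁ | αβ₂ into A → αA' and A' → β₁ | β₂
(α is the longest common prefix among the alternatives). Repeat until
no nonterminal has two alternatives with a common prefix.

Round 1: B has alternatives sharing prefix 'a a n'. Introduce B': B → a a n B'
  Add: B' → a d
  Add: B' → ; ;
  Add: B' → ε

No remaining common prefixes — done.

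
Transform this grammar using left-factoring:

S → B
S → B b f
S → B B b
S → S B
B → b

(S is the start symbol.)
S → B S'
S' → ε
S' → b f
S' → B b
S → S B
B → b

Left-factoring transforms A → αβ₁ | αβ₂ into A → αA' and A' → β₁ | β₂
(α is the longest common prefix among the alternatives). Repeat until
no nonterminal has two alternatives with a common prefix.

Round 1: S has alternatives sharing prefix 'B'. Introduce S': S → B S'
  Add: S' → ε
  Add: S' → b f
  Add: S' → B b

No remaining common prefixes — done.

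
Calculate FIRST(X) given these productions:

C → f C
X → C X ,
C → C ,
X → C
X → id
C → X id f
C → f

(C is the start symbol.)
{ 'f', 'id' }

FIRST sets of the other non-terminals involved (by the same procedure, iterated to a fixed point):
  FIRST(C) = { 'f', 'id' }

From X → C X ,:
  - C is a non-terminal: add FIRST(C) \ {ε} = { 'f', 'id' }
    C is not nullable, so stop
From X → C:
  - C is a non-terminal: add FIRST(C) \ {ε} = { 'f', 'id' }
    C is not nullable, so stop
From X → id:
  - id is a terminal: add 'id' and stop

Collecting: FIRST(X) = { 'f', 'id' }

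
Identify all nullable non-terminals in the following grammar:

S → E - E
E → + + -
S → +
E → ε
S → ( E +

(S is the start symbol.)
{ 'E' }

ε-productions: E → ε
So E is immediately nullable.
No further non-terminal can be added: every production for the remaining non-terminals contains a terminal or a non-nullable non-terminal.
Nullable = { 'E' }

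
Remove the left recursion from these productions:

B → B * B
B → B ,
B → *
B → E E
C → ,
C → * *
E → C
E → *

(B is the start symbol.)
B is directly left-recursive. The standard transformation for
  A → A α₁ | ... | A α_m | β₁ | ... | β_n
is
  A  → β₁ A' | ... | β_n A'
  A' → α₁ A' | ... | α_m A' | ε

B → * becomes B → * B'
B → E E becomes B → E E B'
B → B * B becomes B' → * B B'
B → B , becomes B' → , B'
Add B' → ε

Productions for other non-terminals are unchanged:
  C → ,
  C → * *
  E → C
  E → *

Resulting grammar:
B → * B'
B → E E B'
B' → * B B'
B' → , B'
B' → ε
C → ,
C → * *
E → C
E → *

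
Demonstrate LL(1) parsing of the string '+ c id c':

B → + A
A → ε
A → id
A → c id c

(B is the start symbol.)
Stack is shown with the top on the left.

Stack     Input       Action
----------------------------
B $       + c id c $  output B → + A
+ A $     + c id c $  match '+'
A $       c id c $    output A → c id c
c id c $  c id c $    match 'c'
id c $    id c $      match 'id'
c $       c $         match 'c'
$         $           accept

The string is accepted.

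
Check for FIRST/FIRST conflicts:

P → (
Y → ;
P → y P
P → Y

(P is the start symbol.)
FIRST sets of the non-terminals at (or reachable through a nullable prefix from) the front of some alternative:
  FIRST(Y) = { ';' }

Productions for P:
  P → (: FIRST = { '(' }
  P → y P: FIRST = { 'y' }
  P → Y: FIRST = { ';' }
Y has only one production, so no FIRST/FIRST conflict is possible there.

All alternatives of each non-terminal have pairwise disjoint FIRST sets.

Answer: No FIRST/FIRST conflicts.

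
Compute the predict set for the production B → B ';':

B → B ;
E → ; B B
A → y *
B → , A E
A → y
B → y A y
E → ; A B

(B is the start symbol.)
PREDICT(B → B ';') = (FIRST(RHS) \ {ε}) ∪ (FOLLOW(B) if ε ∈ FIRST(RHS), i.e. RHS ⇒* ε)
FIRST(B) = { ',', 'y' }
FIRST(B ';') = { ',', 'y' }
ε ∉ FIRST(B ';'), so FOLLOW(B) is not added.
PREDICT(B → B ';') = { ',', 'y' }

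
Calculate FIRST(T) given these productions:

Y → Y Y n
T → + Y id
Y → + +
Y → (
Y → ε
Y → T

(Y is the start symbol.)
From T → + Y id:
  - '+' is a terminal: add '+' and stop

Collecting: FIRST(T) = { '+' }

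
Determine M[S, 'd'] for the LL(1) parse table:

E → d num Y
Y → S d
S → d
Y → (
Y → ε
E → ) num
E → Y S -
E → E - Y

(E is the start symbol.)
To find M[S, 'd'], we find productions for S where 'd' is in the predict set (PREDICT(N → α) = (FIRST(α) \ {ε}) ∪ (FOLLOW(N) if α ⇒* ε)).

S → d: PREDICT = { 'd' }
  'd' is in predict set, so this production goes in M[S, 'd']

M[S, 'd'] = S → d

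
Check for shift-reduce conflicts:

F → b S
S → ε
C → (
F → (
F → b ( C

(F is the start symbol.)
A shift-reduce conflict occurs when an LR(0) state has both:
  - a complete (reduce) item [A → α .] (dot at the end), and
  - a shift item [B → β . c γ] (dot before a terminal).

Augment with F' → F and build the canonical LR(0) collection (I0 = CLOSURE({[F' → . F]}), then GOTO on every symbol after a dot until no new states appear). It has 8 states:
  I0: { [F → . (], [F → . b ( C], [F → . b S], [F' → . F] }  — shift
  I1: { [F → ( .] }  — reduce
  I2: { [F' → F .] }  — accept
  I3: { [F → b . ( C], [F → b . S], [S → .] }  — shift, reduce
  I4: { [C → . (], [F → b ( . C] }  — shift
  I5: { [F → b S .] }  — reduce
  I6: { [C → ( .] }  — reduce
  I7: { [F → b ( C .] }  — reduce

I3 contains reduce item [S → .] and shift item [F → b . ( C] — shift-reduce conflict.

Answer: Yes — I3: [S → .] vs [F → b . ( C]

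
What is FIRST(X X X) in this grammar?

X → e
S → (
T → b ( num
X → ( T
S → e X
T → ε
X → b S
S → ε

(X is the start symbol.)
{ '(', 'b', 'e' }

FIRST sets of the non-terminals involved (from the grammar, by fixed-point iteration):
  FIRST(X) = { '(', 'b', 'e' }

To compute FIRST(X X X), process the symbols left to right:
Symbol X is a non-terminal. Add FIRST(X) \ {ε} = { '(', 'b', 'e' }
X is not nullable (ε ∉ FIRST(X)), so stop here.
FIRST(X X X) = { '(', 'b', 'e' }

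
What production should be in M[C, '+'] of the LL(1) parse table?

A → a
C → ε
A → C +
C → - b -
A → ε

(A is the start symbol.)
C → ε

To find M[C, '+'], we find productions for C where '+' is in the predict set (PREDICT(N → α) = (FIRST(α) \ {ε}) ∪ (FOLLOW(N) if α ⇒* ε)).

Relevant sets:
  FOLLOW(C) = { '+' }

C → ε: PREDICT = { '+' }
  '+' is in predict set, so this production goes in M[C, '+']
C → - b -: PREDICT = { '-' }

M[C, '+'] = C → ε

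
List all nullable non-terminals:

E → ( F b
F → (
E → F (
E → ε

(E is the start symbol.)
{ 'E' }

ε-productions: E → ε
So E is immediately nullable.
No further non-terminal can be added: every production for the remaining non-terminals contains a terminal or a non-nullable non-terminal.
Nullable = { 'E' }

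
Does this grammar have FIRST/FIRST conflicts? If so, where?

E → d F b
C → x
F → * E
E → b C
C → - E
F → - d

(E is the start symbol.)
Productions for E:
  E → d F b: FIRST = { 'd' }
  E → b C: FIRST = { 'b' }
Productions for C:
  C → x: FIRST = { 'x' }
  C → - E: FIRST = { '-' }
Productions for F:
  F → * E: FIRST = { '*' }
  F → - d: FIRST = { '-' }

All alternatives of each non-terminal have pairwise disjoint FIRST sets.

Answer: No FIRST/FIRST conflicts.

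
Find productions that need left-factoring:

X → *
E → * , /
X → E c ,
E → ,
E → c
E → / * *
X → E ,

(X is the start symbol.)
Left-factoring is needed when two productions for the same non-terminal
share a common prefix on the right-hand side.

Productions for X:
  X → *
  X → E c ,
  X → E ,
Productions for E:
  E → * , /
  E → ,
  E → c
  E → / * *

Found common prefix 'E' in productions for X

Answer: Yes, X has productions with common prefix 'E'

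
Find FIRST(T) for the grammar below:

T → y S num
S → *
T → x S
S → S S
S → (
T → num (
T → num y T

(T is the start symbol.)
From T → y S num:
  - y is a terminal: add 'y' and stop
From T → x S:
  - x is a terminal: add 'x' and stop
From T → num (:
  - num is a terminal: add 'num' and stop
From T → num y T:
  - num is a terminal: add 'num' and stop

Collecting: FIRST(T) = { 'num', 'x', 'y' }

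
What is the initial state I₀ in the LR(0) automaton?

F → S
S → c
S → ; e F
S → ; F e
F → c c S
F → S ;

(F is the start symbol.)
{ [F → . S ;], [F → . S], [F → . c c S], [F' → . F], [S → . ; F e], [S → . ; e F], [S → . c] }

First, augment the grammar with F' → F
I₀ = CLOSURE({ [F' → . F] }):
  [F' → . F] has the dot before F: add [F → . S], [F → . c c S], [F → . S ;]
  [F → . S] has the dot before S: add [S → . c], [S → . ; e F], [S → . ; F e]
No further items can be added.

I₀ = { [F → . S ;], [F → . S], [F → . c c S], [F' → . F], [S → . ; F e], [S → . ; e F], [S → . c] }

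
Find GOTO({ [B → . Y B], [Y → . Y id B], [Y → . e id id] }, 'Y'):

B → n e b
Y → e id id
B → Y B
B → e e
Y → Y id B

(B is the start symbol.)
{ [B → . Y B], [B → . e e], [B → . n e b], [B → Y . B], [Y → . Y id B], [Y → . e id id], [Y → Y . id B] }

GOTO(I, 'Y') = CLOSURE({ [A → αX.β] : [A → α.Xβ] ∈ I, X = 'Y' })

Items with dot before 'Y', with the dot advanced:
  [B → . Y B] → [B → Y . B]
  [Y → . Y id B] → [Y → Y . id B]
Closure of the advanced items:
  [B → Y . B] has the dot before B: add [B → . n e b], [B → . Y B], [B → . e e]
  [B → . Y B] has the dot before Y: add [Y → . e id id], [Y → . Y id B]

GOTO = { [B → . Y B], [B → . e e], [B → . n e b], [B → Y . B], [Y → . Y id B], [Y → . e id id], [Y → Y . id B] }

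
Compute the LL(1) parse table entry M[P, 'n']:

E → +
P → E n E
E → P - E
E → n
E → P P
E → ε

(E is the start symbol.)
To find M[P, 'n'], we find productions for P where 'n' is in the predict set (PREDICT(N → α) = (FIRST(α) \ {ε}) ∪ (FOLLOW(N) if α ⇒* ε)).

Relevant sets:
  FIRST(E) = { '+', 'n', ε }

P → E n E: PREDICT = { '+', 'n' }
  'n' is in predict set, so this production goes in M[P, 'n']

M[P, 'n'] = P → E n E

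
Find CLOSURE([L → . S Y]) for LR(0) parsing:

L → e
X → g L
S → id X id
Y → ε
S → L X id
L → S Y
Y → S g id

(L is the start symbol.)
Start with: [L → . S Y]
  [L → . S Y] has the dot before S: add [S → . id X id], [S → . L X id]
  [S → . L X id] has the dot before L: add [L → . e]
No further items can be added.

CLOSURE = { [L → . S Y], [L → . e], [S → . L X id], [S → . id X id] }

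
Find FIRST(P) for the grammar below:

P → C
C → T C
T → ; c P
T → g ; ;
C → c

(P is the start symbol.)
FIRST sets of the other non-terminals involved (by the same procedure, iterated to a fixed point):
  FIRST(C) = { ';', 'c', 'g' }

From P → C:
  - C is a non-terminal: add FIRST(C) \ {ε} = { ';', 'c', 'g' }
    C is not nullable, so stop

Collecting: FIRST(P) = { ';', 'c', 'g' }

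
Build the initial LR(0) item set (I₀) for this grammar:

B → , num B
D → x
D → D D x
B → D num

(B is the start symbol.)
First, augment the grammar with B' → B
I₀ = CLOSURE({ [B' → . B] }):
  [B' → . B] has the dot before B: add [B → . , num B], [B → . D num]
  [B → . D num] has the dot before D: add [D → . x], [D → . D D x]
No further items can be added.

I₀ = { [B → . , num B], [B → . D num], [B' → . B], [D → . D D x], [D → . x] }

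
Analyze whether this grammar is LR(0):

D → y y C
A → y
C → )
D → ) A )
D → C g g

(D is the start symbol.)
No. Shift-reduce conflict between [C → ) .] and [A → . y]

A grammar is LR(0) if no state in the canonical LR(0) collection has:
  - both a shift item (dot before a terminal) and a complete item (shift-reduce conflict), or
  - two or more complete items (reduce-reduce conflict; the accept item [D' → D .] counts as a complete item here).

Augment with D' → D and build the canonical LR(0) collection (I0 = CLOSURE({[D' → . D]}), then GOTO on every symbol after a dot until no new states appear). It has 13 states:
  I0: { [C → . )], [D → . ) A )], [D → . C g g], [D → . y y C], [D' → . D] }  — shift
  I1: { [A → . y], [C → ) .], [D → ) . A )] }  — shift, reduce
  I2: { [D → C . g g] }  — shift
  I3: { [D' → D .] }  — accept
  I4: { [D → y . y C] }  — shift
  I5: { [C → . )], [D → y y . C] }  — shift
  I6: { [C → ) .] }  — reduce
  I7: { [D → y y C .] }  — reduce
  I8: { [D → C g . g] }  — shift
  I9: { [D → C g g .] }  — reduce
  I10: { [D → ) A . )] }  — shift
  I11: { [A → y .] }  — reduce
  I12: { [D → ) A ) .] }  — reduce

Conflict in state I1:
  Shift-reduce conflict between [C → ) .] and [A → . y]
So the grammar is NOT LR(0).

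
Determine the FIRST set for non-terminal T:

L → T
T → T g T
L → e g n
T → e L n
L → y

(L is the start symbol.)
{ 'e' }

To compute FIRST(T), examine every production with T on the left-hand side, reading each right-hand side left to right until a non-nullable symbol is reached.

From T → T g T:
  - T is the symbol being defined: contributes nothing new
    T is not nullable, so stop
From T → e L n:
  - e is a terminal: add 'e' and stop

Collecting: FIRST(T) = { 'e' }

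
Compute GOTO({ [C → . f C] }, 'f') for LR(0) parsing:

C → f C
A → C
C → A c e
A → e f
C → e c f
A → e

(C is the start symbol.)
GOTO(I, 'f') = CLOSURE({ [A → αX.β] : [A → α.Xβ] ∈ I, X = 'f' })

Items with dot before 'f', with the dot advanced:
  [C → . f C] → [C → f . C]
Closure of the advanced items:
  [C → f . C] has the dot before C: add [C → . f C], [C → . A c e], [C → . e c f]
  [C → . A c e] has the dot before A: add [A → . C], [A → . e f], [A → . e]

GOTO = { [A → . C], [A → . e f], [A → . e], [C → . A c e], [C → . e c f], [C → . f C], [C → f . C] }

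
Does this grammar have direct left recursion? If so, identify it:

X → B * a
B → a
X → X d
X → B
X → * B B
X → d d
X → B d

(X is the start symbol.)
Yes, X is left-recursive

Direct left recursion occurs when N → N α for some non-terminal N (the right-hand side begins with the left-hand side itself).

X → B * a: starts with B
B → a: starts with a
X → X d: LEFT RECURSIVE (starts with X)
X → B: starts with B
X → * B B: starts with '*'
X → d d: starts with d
X → B d: starts with B

The grammar has direct left recursion on: X.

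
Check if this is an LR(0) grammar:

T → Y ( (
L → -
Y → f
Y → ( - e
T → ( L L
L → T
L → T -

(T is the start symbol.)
No. Shift-reduce conflict between [L → - .] and [Y → ( - . e]

Augment with T' → T and build the canonical LR(0) collection (I0 = CLOSURE({[T' → . T]}), then GOTO on every symbol after a dot until no new states appear). It has 14 states:
  I0: { [T → . ( L L], [T → . Y ( (], [T' → . T], [Y → . ( - e], [Y → . f] }  — shift
  I1: { [L → . -], [L → . T -], [L → . T], [T → ( . L L], [T → . ( L L], [T → . Y ( (], [Y → ( . - e], [Y → . ( - e], [Y → . f] }  — shift
  I2: { [T' → T .] }  — accept
  I3: { [T → Y . ( (] }  — shift
  I4: { [Y → f .] }  — reduce
  I5: { [T → Y ( . (] }  — shift
  I6: { [T → Y ( ( .] }  — reduce
  I7: { [L → - .], [Y → ( - . e] }  — shift, reduce
  I8: { [L → . -], [L → . T -], [L → . T], [T → ( L . L], [T → . ( L L], [T → . Y ( (], [Y → . ( - e], [Y → . f] }  — shift
  I9: { [L → T . -], [L → T .] }  — shift, reduce
  I10: { [L → T - .] }  — reduce
  I11: { [L → - .] }  — reduce
  I12: { [T → ( L L .] }  — reduce
  I13: { [Y → ( - e .] }  — reduce

Conflict in state I7:
  Shift-reduce conflict between [L → - .] and [Y → ( - . e]
So the grammar is NOT LR(0).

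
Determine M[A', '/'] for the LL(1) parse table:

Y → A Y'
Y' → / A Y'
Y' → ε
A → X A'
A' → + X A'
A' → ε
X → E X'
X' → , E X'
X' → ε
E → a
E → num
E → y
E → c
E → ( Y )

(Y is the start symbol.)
To find M[A', '/'], we find productions for A' where '/' is in the predict set (PREDICT(N → α) = (FIRST(α) \ {ε}) ∪ (FOLLOW(N) if α ⇒* ε)).

Relevant sets:
  FOLLOW(A') = { $, ')', '/' }

A' → + X A': PREDICT = { '+' }
A' → ε: PREDICT = { $, ')', '/' }
  '/' is in predict set, so this production goes in M[A', '/']

M[A', '/'] = A' → ε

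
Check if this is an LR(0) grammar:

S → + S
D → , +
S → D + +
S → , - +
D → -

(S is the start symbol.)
A grammar is LR(0) if no state in the canonical LR(0) collection has:
  - both a shift item (dot before a terminal) and a complete item (shift-reduce conflict), or
  - two or more complete items (reduce-reduce conflict; the accept item [S' → S .] counts as a complete item here).

Augment with S' → S and build the canonical LR(0) collection (I0 = CLOSURE({[S' → . S]}), then GOTO on every symbol after a dot until no new states appear). It has 12 states:
  I0: { [D → . , +], [D → . -], [S → . + S], [S → . , - +], [S → . D + +], [S' → . S] }  — shift
  I1: { [D → . , +], [D → . -], [S → + . S], [S → . + S], [S → . , - +], [S → . D + +] }  — shift
  I2: { [D → , . +], [S → , . - +] }  — shift
  I3: { [D → - .] }  — reduce
  I4: { [S → D . + +] }  — shift
  I5: { [S' → S .] }  — accept
  I6: { [S → D + . +] }  — shift
  I7: { [S → D + + .] }  — reduce
  I8: { [D → , + .] }  — reduce
  I9: { [S → , - . +] }  — shift
  I10: { [S → , - + .] }  — reduce
  I11: { [S → + S .] }  — reduce

Every state is either a pure shift/goto state or contains exactly one complete item and nothing to shift — no conflicts. The grammar is LR(0).

Answer: Yes, the grammar is LR(0)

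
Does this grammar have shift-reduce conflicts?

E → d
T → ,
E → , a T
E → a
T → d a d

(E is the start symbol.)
No shift-reduce conflicts

Augment with E' → E and build the canonical LR(0) collection (I0 = CLOSURE({[E' → . E]}), then GOTO on every symbol after a dot until no new states appear). It has 11 states:
  I0: { [E → . , a T], [E → . a], [E → . d], [E' → . E] }  — shift
  I1: { [E → , . a T] }  — shift
  I2: { [E' → E .] }  — accept
  I3: { [E → a .] }  — reduce
  I4: { [E → d .] }  — reduce
  I5: { [E → , a . T], [T → . ,], [T → . d a d] }  — shift
  I6: { [T → , .] }  — reduce
  I7: { [E → , a T .] }  — reduce
  I8: { [T → d . a d] }  — shift
  I9: { [T → d a . d] }  — shift
  I10: { [T → d a d .] }  — reduce

No state contains both a complete item and a shift item.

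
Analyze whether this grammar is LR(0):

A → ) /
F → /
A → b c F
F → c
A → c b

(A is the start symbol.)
Yes, the grammar is LR(0)

Augment with A' → A and build the canonical LR(0) collection (I0 = CLOSURE({[A' → . A]}), then GOTO on every symbol after a dot until no new states appear). It has 11 states:
  I0: { [A → . ) /], [A → . b c F], [A → . c b], [A' → . A] }  — shift
  I1: { [A → ) . /] }  — shift
  I2: { [A' → A .] }  — accept
  I3: { [A → b . c F] }  — shift
  I4: { [A → c . b] }  — shift
  I5: { [A → c b .] }  — reduce
  I6: { [A → b c . F], [F → . /], [F → . c] }  — shift
  I7: { [F → / .] }  — reduce
  I8: { [A → b c F .] }  — reduce
  I9: { [F → c .] }  — reduce
  I10: { [A → ) / .] }  — reduce

Every state is either a pure shift/goto state or contains exactly one complete item and nothing to shift — no conflicts. The grammar is LR(0).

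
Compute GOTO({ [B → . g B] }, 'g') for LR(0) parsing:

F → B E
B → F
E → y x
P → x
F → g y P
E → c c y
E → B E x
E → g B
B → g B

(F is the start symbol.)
GOTO(I, 'g') = CLOSURE({ [A → αX.β] : [A → α.Xβ] ∈ I, X = 'g' })

Items with dot before 'g', with the dot advanced:
  [B → . g B] → [B → g . B]
Closure of the advanced items:
  [B → g . B] has the dot before B: add [B → . F], [B → . g B]
  [B → . F] has the dot before F: add [F → . B E], [F → . g y P]

GOTO = { [B → . F], [B → . g B], [B → g . B], [F → . B E], [F → . g y P] }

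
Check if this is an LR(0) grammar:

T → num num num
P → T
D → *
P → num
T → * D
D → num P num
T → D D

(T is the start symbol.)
A grammar is LR(0) if no state in the canonical LR(0) collection has:
  - both a shift item (dot before a terminal) and a complete item (shift-reduce conflict), or
  - two or more complete items (reduce-reduce conflict; the accept item [T' → T .] counts as a complete item here).

Augment with T' → T and build the canonical LR(0) collection (I0 = CLOSURE({[T' → . T]}), then GOTO on every symbol after a dot until no new states appear). It has 15 states:
  I0: { [D → . *], [D → . num P num], [T → . * D], [T → . D D], [T → . num num num], [T' → . T] }  — shift
  I1: { [D → * .], [D → . *], [D → . num P num], [T → * . D] }  — shift, reduce
  I2: { [D → . *], [D → . num P num], [T → D . D] }  — shift
  I3: { [T' → T .] }  — accept
  I4: { [D → . *], [D → . num P num], [D → num . P num], [P → . T], [P → . num], [T → . * D], [T → . D D], [T → . num num num], [T → num . num num] }  — shift
  I5: { [D → num P . num] }  — shift
  I6: { [P → T .] }  — reduce
  I7: { [D → . *], [D → . num P num], [D → num . P num], [P → . T], [P → . num], [P → num .], [T → . * D], [T → . D D], [T → . num num num], [T → num . num num], [T → num num . num] }  — shift, reduce
  I8: { [D → . *], [D → . num P num], [D → num . P num], [P → . T], [P → . num], [P → num .], [T → . * D], [T → . D D], [T → . num num num], [T → num . num num], [T → num num . num], [T → num num num .] }  — shift, 2 reduces
  I9: { [D → num P num .] }  — reduce
  I10: { [D → * .] }  — reduce
  I11: { [T → D D .] }  — reduce
  I12: { [D → . *], [D → . num P num], [D → num . P num], [P → . T], [P → . num], [T → . * D], [T → . D D], [T → . num num num] }  — shift
  I13: { [D → . *], [D → . num P num], [D → num . P num], [P → . T], [P → . num], [P → num .], [T → . * D], [T → . D D], [T → . num num num], [T → num . num num] }  — shift, reduce
  I14: { [T → * D .] }  — reduce

Conflict in state I1:
  Shift-reduce conflict between [D → * .] and [D → . *]
So the grammar is NOT LR(0).

Answer: No. Shift-reduce conflict between [D → * .] and [D → . *]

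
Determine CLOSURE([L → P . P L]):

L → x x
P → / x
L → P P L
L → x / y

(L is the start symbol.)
{ [L → P . P L], [P → . / x] }

Start with: [L → P . P L]
  [L → P . P L] has the dot before P: add [P → . / x]
No further items can be added.

CLOSURE = { [L → P . P L], [P → . / x] }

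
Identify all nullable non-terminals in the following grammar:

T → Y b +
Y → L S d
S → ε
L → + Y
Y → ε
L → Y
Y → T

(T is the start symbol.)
{ 'L', 'S', 'Y' }

ε-productions: S → ε, Y → ε
So S, Y are immediately nullable.
L → Y: every symbol on the right is nullable, so L is nullable too.
No further non-terminal can be added: every production for the remaining non-terminals contains a terminal or a non-nullable non-terminal.
Nullable = { 'L', 'S', 'Y' }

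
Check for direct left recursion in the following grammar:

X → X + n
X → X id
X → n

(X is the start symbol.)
Yes, X is left-recursive

X → X + n: LEFT RECURSIVE (starts with X)
X → X id: LEFT RECURSIVE (starts with X)
X → n: starts with n

The grammar has direct left recursion on: X.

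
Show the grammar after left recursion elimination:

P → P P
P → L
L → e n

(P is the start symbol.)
P → L P'
P' → P P'
P' → ε
L → e n

P is directly left-recursive. The standard transformation for
  A → A α₁ | ... | A α_m | β₁ | ... | β_n
is
  A  → β₁ A' | ... | β_n A'
  A' → α₁ A' | ... | α_m A' | ε

P → L becomes P → L P'
P → P P becomes P' → P P'
Add P' → ε

Productions for other non-terminals are unchanged:
  L → e n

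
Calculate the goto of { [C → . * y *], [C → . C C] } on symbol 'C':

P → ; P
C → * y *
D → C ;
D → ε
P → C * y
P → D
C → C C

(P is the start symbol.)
{ [C → . * y *], [C → . C C], [C → C . C] }

GOTO(I, 'C') = CLOSURE({ [A → αX.β] : [A → α.Xβ] ∈ I, X = 'C' })

Items with dot before 'C', with the dot advanced:
  [C → . C C] → [C → C . C]
Closure of the advanced items:
  [C → C . C] has the dot before C: add [C → . * y *], [C → . C C]

GOTO = { [C → . * y *], [C → . C C], [C → C . C] }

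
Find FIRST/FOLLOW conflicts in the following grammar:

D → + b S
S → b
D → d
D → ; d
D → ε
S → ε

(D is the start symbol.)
No FIRST/FOLLOW conflicts.

A FIRST/FOLLOW conflict occurs when a non-terminal N has a nullable alternative N → β (β ⇒* ε) and another alternative N → α with FIRST(α) ∩ FOLLOW(N) ≠ ∅: on such a lookahead the parser cannot decide between expanding α and letting N vanish via β.

Nullable non-terminals: D, S.

D: nullable alternative(s) D → ε; FOLLOW(D) = { $ }
  D → + b S: FIRST \ {ε} = { '+' } — disjoint from FOLLOW(D)
  D → d: FIRST \ {ε} = { 'd' } — disjoint from FOLLOW(D)
  D → ; d: FIRST \ {ε} = { ';' } — disjoint from FOLLOW(D)
  D → ε: FIRST \ {ε} = { } — this is the only nullable alternative, skip

S: nullable alternative(s) S → ε; FOLLOW(S) = { $ }
  S → b: FIRST \ {ε} = { 'b' } — disjoint from FOLLOW(S)
  S → ε: FIRST \ {ε} = { } — this is the only nullable alternative, skip

No FIRST/FOLLOW conflicts found.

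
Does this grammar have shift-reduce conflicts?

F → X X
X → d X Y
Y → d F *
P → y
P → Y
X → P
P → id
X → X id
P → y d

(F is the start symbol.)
A shift-reduce conflict occurs when an LR(0) state has both:
  - a complete (reduce) item [A → α .] (dot at the end), and
  - a shift item [B → β . c γ] (dot before a terminal).

Augment with F' → F and build the canonical LR(0) collection (I0 = CLOSURE({[F' → . F]}), then GOTO on every symbol after a dot until no new states appear). It has 16 states:
  I0: { [F → . X X], [F' → . F], [P → . Y], [P → . id], [P → . y d], [P → . y], [X → . P], [X → . X id], [X → . d X Y], [Y → . d F *] }  — shift
  I1: { [F' → F .] }  — accept
  I2: { [X → P .] }  — reduce
  I3: { [F → X . X], [P → . Y], [P → . id], [P → . y d], [P → . y], [X → . P], [X → . X id], [X → . d X Y], [X → X . id], [Y → . d F *] }  — shift
  I4: { [P → Y .] }  — reduce
  I5: { [F → . X X], [P → . Y], [P → . id], [P → . y d], [P → . y], [X → . P], [X → . X id], [X → . d X Y], [X → d . X Y], [Y → . d F *], [Y → d . F *] }  — shift
  I6: { [P → id .] }  — reduce
  I7: { [P → y . d], [P → y .] }  — shift, reduce
  I8: { [P → y d .] }  — reduce
  I9: { [Y → d F . *] }  — shift
  I10: { [F → X . X], [P → . Y], [P → . id], [P → . y d], [P → . y], [X → . P], [X → . X id], [X → . d X Y], [X → X . id], [X → d X . Y], [Y → . d F *] }  — shift
  I11: { [F → X X .], [X → X . id] }  — shift, reduce
  I12: { [P → Y .], [X → d X Y .] }  — 2 reduces
  I13: { [P → id .], [X → X id .] }  — 2 reduces
  I14: { [X → X id .] }  — reduce
  I15: { [Y → d F * .] }  — reduce

I7 contains reduce item [P → y .] and shift item [P → y . d] — shift-reduce conflict.
I11 contains reduce item [F → X X .] and shift item [X → X . id] — shift-reduce conflict.

Answer: Yes — I7: [P → y .] vs [P → y . d]; I11: [F → X X .] vs [X → X . id]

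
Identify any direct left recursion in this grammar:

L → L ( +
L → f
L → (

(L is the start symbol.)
Direct left recursion occurs when N → N α for some non-terminal N (the right-hand side begins with the left-hand side itself).

L → L ( +: LEFT RECURSIVE (starts with L)
L → f: starts with f
L → (: starts with '('

The grammar has direct left recursion on: L.

Answer: Yes, L is left-recursive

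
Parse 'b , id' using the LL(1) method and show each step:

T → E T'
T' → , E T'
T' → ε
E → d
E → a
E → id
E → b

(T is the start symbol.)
Stack is shown with the top on the left.

Stack     Input     Action
--------------------------
T $       b , id $  output T → E T'
E T' $    b , id $  output E → b
b T' $    b , id $  match 'b'
T' $      , id $    output T' → , E T'
, E T' $  , id $    match ','
E T' $    id $      output E → id
id T' $   id $      match 'id'
T' $      $         output T' → ε
$         $         accept

The string is accepted.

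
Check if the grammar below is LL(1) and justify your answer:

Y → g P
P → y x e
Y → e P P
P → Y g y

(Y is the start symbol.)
Relevant sets:
  FIRST(Y) = { 'e', 'g' }

For Y:
  PREDICT(Y → g P) = { 'g' }
  PREDICT(Y → e P P) = { 'e' }
For P:
  PREDICT(P → y x e) = { 'y' }
  PREDICT(P → Y g y) = { 'e', 'g' }

All predict sets are disjoint. The grammar IS LL(1).

Answer: Yes, the grammar is LL(1).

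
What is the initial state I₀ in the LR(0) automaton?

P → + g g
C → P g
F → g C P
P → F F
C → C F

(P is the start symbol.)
First, augment the grammar with P' → P
I₀ = CLOSURE({ [P' → . P] }):
  [P' → . P] has the dot before P: add [P → . + g g], [P → . F F]
  [P → . F F] has the dot before F: add [F → . g C P]
No further items can be added.

I₀ = { [F → . g C P], [P → . + g g], [P → . F F], [P' → . P] }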